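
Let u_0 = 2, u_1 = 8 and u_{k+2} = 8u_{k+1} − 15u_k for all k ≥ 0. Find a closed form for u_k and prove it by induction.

Claim: u_k = 3^k + 5^k.

Base cases: u_0 = 2 and 3^0 + 5^0 = 2; u_1 = 8 and 3^1 + 5^1 = 8.
Assume u_j = 3^j + 5^j for all 0 ≤ j ≤ m, where m ≥ 1.
Then u_{m+1} = 8u_m − 15u_{m−1} = 8·(3^m + 5^m) − 15·(3^{m−1} + 5^{m−1}) = (8·3 − 15)3^{m−1} + (8·5 − 15)5^{m−1} = 9·3^{m−1} + 25·5^{m−1} = 3^{m+1} + 5^{m+1}.
By strong induction, u_k = 3^k + 5^k for all k ≥ 0.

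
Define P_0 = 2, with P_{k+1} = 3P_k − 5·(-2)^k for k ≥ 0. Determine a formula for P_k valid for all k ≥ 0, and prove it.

Claim: P_k = 3^k + (-2)^k.

Base case: P_0 = 2, and 3^0 + (-2)^0 = 1 + 1 = 2.
Assume P_r = 3^r + (-2)^r for some r ≥ 0.
Then P_{r+1} = 3P_r − 5·(-2)^r = 3·(3^r + (-2)^r) − 5·(-2)^r = 3^{r+1} + 3·(-2)^r − 5·(-2)^r = 3^{r+1} − 2·(-2)^r = 3^{r+1} + (-2)^{r+1}.
By induction, P_k = 3^k + (-2)^k for all k ≥ 0.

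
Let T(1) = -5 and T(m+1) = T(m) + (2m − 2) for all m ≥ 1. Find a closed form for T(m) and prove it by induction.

Claim: T(m) = m^2 − 3m − 3.

Base case: T(1) = -5, and 1^2 − 3·1 − 3 = -5.
Assume T(k) = k^2 − 3k − 3.
Then T(k+1) = T(k) + (2k − 2) = (k^2 − 3k − 3) + (2k − 2) = k^2 − k − 5,
and (k+1)^2 − 3·(k+1) − 3 = k^2 − k − 5.
By induction, T(m) = m^2 − 3m − 3 for all m ≥ 1.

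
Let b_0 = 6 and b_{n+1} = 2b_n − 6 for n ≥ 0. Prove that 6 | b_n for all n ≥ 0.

Base case: b_0 = 6 = 6·1, so 6 | b_0.
Assume 6 | b_r, so b_r = 6t for some integer t.
Then b_{r+1} = 2b_r − 6 = 2·(6t) − 6 = 6(2t − 1), so 6 | b_{r+1}.
This completes the inductive step, so 6 | b_n for all n ≥ 0.

6 | b_n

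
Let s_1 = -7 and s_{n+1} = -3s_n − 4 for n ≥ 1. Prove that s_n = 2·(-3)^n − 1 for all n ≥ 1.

Base case: s_1 = -7, and 2·(-3)^1 − 1 = -6 − 1 = -7.
Assume s_m = 2·(-3)^m − 1 for some m ≥ 1.
Then s_{m+1} = -3s_m − 4 = -3·(2·(-3)^m − 1) − 4 = -6·(-3)^m + 3 − 4 = 2·(-3)^{m+1} − 1.
This completes the inductive step, so s_n = 2·(-3)^n − 1 for all n ≥ 1.

s_n = 2·(-3)^n − 1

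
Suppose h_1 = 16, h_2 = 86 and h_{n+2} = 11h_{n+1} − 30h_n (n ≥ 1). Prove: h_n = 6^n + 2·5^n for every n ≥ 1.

Base cases: h_1 = 16 and 6^1 + 2·5^1 = 16; h_2 = 86 and 6^2 + 2·5^2 = 86.
Assume h_j = 6^j + 2·5^j for all 1 ≤ j ≤ k, where k ≥ 2.
Then h_{k+1} = 11h_k − 30h_{k−1} = 11·(6^k + 2·5^k) − 30·(6^{k−1} + 2·5^{k−1}) = (11·6 − 30)6^{k−1} + 2·(11·5 − 30)5^{k−1} = 36·6^{k−1} + 50·5^{k−1} = 6^{k+1} + 2·5^{k+1}.
Hence h_n = 6^n + 2·5^n for every n ≥ 1, by strong induction.

h_n = 6^n + 2·5^n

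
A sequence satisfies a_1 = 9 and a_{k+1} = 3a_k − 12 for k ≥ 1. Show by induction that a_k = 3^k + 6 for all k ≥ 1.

Base case: a_1 = 9, and 3^1 + 6 = 3 + 6 = 9.
Assume a_j = 3^j + 6 for some j ≥ 1.
Then a_{j+1} = 3a_j − 12 = 3·(3^j + 6) − 12 = 3^{j+1} + 18 − 12 = 3^{j+1} + 6.
So the formula holds for j+1, and by induction a_k = 3^k + 6 for all k ≥ 1.

a_k = 3^k + 6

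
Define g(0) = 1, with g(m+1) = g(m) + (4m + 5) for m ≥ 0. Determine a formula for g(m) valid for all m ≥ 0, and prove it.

Claim: g(m) = 2m^2 + 3m + 1.

Base case: g(0) = 1, and 2·0^2 + 3·0 + 1 = 1.
Assume g(k) = 2k^2 + 3k + 1.
Then g(k+1) = g(k) + (4k + 5) = (2k^2 + 3k + 1) + (4k + 5) = 2k^2 + 7k + 6,
and 2·(k+1)^2 + 3·(k+1) + 1 = 2k^2 + 7k + 6.
Hence g(m) = 2m^2 + 3m + 1 for every m ≥ 0, by induction.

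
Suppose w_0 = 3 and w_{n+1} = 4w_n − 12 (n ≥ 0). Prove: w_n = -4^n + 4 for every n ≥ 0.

Base case: w_0 = 3, and -4^0 + 4 = -1 + 4 = 3.
Assume w_k = -4^k + 4 for some k ≥ 0.
Then w_{k+1} = 4w_k − 12 = 4·(-4^k + 4) − 12 = -4^{k+1} + 16 − 12 = -4^{k+1} + 4.
Hence w_n = -4^n + 4 for every n ≥ 0, by induction.

w_n = -4^n + 4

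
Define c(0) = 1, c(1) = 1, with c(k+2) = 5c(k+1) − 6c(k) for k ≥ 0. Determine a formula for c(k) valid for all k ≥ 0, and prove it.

Claim: c(k) = -3^k + 2·2^k.

Base cases: c(0) = 1 and -3^0 + 2·2^0 = 1; c(1) = 1 and -3^1 + 2·2^1 = 1.
Assume c(i) = -3^i + 2·2^i for all 0 ≤ i ≤ j, where j ≥ 1.
Then c(j+1) = 5c(j) − 6c(j−1) = 5·(-3^j + 2·2^j) − 6·(-3^{j−1} + 2·2^{j−1}) = -(5·3 − 6)3^{j−1} + 2·(5·2 − 6)2^{j−1} = -9·3^{j−1} + 8·2^{j−1} = -3^{j+1} + 2·2^{j+1}.
This completes the inductive step, so c(k) = -3^k + 2·2^k for all k ≥ 0.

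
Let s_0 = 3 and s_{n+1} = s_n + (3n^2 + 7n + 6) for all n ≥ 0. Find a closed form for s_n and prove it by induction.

Claim: s_n = n^3 + 2n^2 + 3n + 3.

Base case: s_0 = 3, and 0^3 + 2·0^2 + 3·0 + 3 = 3.
Assume s_r = r^3 + 2r^2 + 3r + 3.
Then s_{r+1} = s_r + (3r^2 + 7r + 6) = (r^3 + 2r^2 + 3r + 3) + (3r^2 + 7r + 6) = r^3 + 5r^2 + 10r + 9,
and (r+1)^3 + 2·(r+1)^2 + 3·(r+1) + 3 = r^3 + 5r^2 + 10r + 9.
This completes the inductive step, so s_n = n^3 + 2n^2 + 3n + 3 for all n ≥ 0.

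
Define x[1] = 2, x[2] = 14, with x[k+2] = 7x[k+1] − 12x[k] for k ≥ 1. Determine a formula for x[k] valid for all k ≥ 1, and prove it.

Claim: x[k] = 2·4^k − 2·3^k.

Base cases: x[1] = 2 and 2·4^1 − 2·3^1 = 2; x[2] = 14 and 2·4^2 − 2·3^2 = 14.
Assume x[j] = 2·4^j − 2·3^j for all 1 ≤ j ≤ r, where r ≥ 2.
Then x[r+1] = 7x[r] − 12x[r−1] = 7·(2·4^r − 2·3^r) − 12·(2·4^{r−1} − 2·3^{r−1}) = 2·(7·4 − 12)4^{r−1} − 2·(7·3 − 12)3^{r−1} = 32·4^{r−1} − 18·3^{r−1} = 2·4^{r+1} − 2·3^{r+1}.
By strong induction, x[k] = 2·4^k − 2·3^k for all k ≥ 1.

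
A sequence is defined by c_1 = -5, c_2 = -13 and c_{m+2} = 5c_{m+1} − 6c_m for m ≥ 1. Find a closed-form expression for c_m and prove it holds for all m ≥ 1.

Claim: c_m = -2^m − 3^m.

Base cases: c_1 = -5 and -2^1 − 3^1 = -5; c_2 = -13 and -2^2 − 3^2 = -13.
Assume c_i = -2^i − 3^i for all 1 ≤ i ≤ j, where j ≥ 2.
Then c_{j+1} = 5c_j − 6c_{j−1} = 5·(-2^j − 3^j) − 6·(-2^{j−1} − 3^{j−1}) = -(5·2 − 6)2^{j−1} − (5·3 − 6)3^{j−1} = -4·2^{j−1} − 9·3^{j−1} = -2^{j+1} − 3^{j+1}.
So the formula holds for j+1, and by strong induction c_m = -2^m − 3^m for all m ≥ 1.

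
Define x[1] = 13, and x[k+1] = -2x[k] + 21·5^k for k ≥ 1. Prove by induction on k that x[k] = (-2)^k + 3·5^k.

Base case: x[1] = 13, and (-2)^1 + 3·5^1 = -2 + 15 = 13.
Assume x[m] = (-2)^m + 3·5^m for some m ≥ 1.
Then x[m+1] = -2x[m] + 21·5^m = -2·((-2)^m + 3·5^m) + 21·5^m = (-2)^{m+1} − 6·5^m + 21·5^m = (-2)^{m+1} + 15·5^m = (-2)^{m+1} + 3·5^{m+1}.
So the formula holds for m+1, and by induction x[k] = (-2)^k + 3·5^k for all k ≥ 1.

x[k] = (-2)^k + 3·5^k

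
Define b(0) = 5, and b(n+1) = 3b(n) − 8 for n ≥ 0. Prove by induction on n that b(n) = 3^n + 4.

Base case: b(0) = 5, and 3^0 + 4 = 1 + 4 = 5.
Assume b(m) = 3^m + 4 for some m ≥ 0.
Then b(m+1) = 3b(m) − 8 = 3·(3^m + 4) − 8 = 3^{m+1} + 12 − 8 = 3^{m+1} + 4.
This completes the inductive step, so b(n) = 3^n + 4 for all n ≥ 0.

b(n) = 3^n + 4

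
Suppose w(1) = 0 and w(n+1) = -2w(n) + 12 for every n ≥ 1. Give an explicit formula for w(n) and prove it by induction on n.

Claim: w(n) = 2·(-2)^n + 4.

Base case: w(1) = 0, and 2·(-2)^1 + 4 = -4 + 4 = 0.
Assume w(r) = 2·(-2)^r + 4 for some r ≥ 1.
Then w(r+1) = -2w(r) + 12 = -2·(2·(-2)^r + 4) + 12 = -4·(-2)^r − 8 + 12 = 2·(-2)^{r+1} + 4.
Hence w(n) = 2·(-2)^n + 4 for every n ≥ 1, by induction.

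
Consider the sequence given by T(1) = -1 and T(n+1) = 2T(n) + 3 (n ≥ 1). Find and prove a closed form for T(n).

Claim: T(n) = 2^n − 3.

Base case: T(1) = -1, and 2^1 − 3 = 2 − 3 = -1.
Assume T(r) = 2^r − 3 for some r ≥ 1.
Then T(r+1) = 2T(r) + 3 = 2·(2^r − 3) + 3 = 2^{r+1} − 6 + 3 = 2^{r+1} − 3.
This completes the inductive step, so T(n) = 2^n − 3 for all n ≥ 1.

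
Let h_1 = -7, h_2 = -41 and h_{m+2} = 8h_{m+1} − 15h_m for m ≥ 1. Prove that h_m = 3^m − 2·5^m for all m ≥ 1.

Base cases: h_1 = -7 and 3^1 − 2·5^1 = -7; h_2 = -41 and 3^2 − 2·5^2 = -41.
Assume h_j = 3^j − 2·5^j for all 1 ≤ j ≤ r, where r ≥ 2.
Then h_{r+1} = 8h_r − 15h_{r−1} = 8·(3^r − 2·5^r) − 15·(3^{r−1} − 2·5^{r−1}) = (8·3 − 15)3^{r−1} − 2·(8·5 − 15)5^{r−1} = 9·3^{r−1} − 50·5^{r−1} = 3^{r+1} − 2·5^{r+1}.
So the formula holds for r+1, and by strong induction h_m = 3^m − 2·5^m for all m ≥ 1.

h_m = 3^m − 2·5^m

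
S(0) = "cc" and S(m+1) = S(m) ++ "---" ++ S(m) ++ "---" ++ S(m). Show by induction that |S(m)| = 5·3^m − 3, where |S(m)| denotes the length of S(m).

Base case: |S(0)| = 2, and 5·3^0 − 3 = 2.
Assume |S(k)| = 5·3^k − 3.
Then |S(k+1)| = 3|S(k)| + 6 = 3(5·3^k − 3) + 6 = 5·3^{k+1} − 9 + 6 = 5·3^{k+1} − 3.
So the formula holds for k+1, and by induction |S(m)| = 5·3^m − 3 for all m ≥ 0.

|S(m)| = 5·3^m − 3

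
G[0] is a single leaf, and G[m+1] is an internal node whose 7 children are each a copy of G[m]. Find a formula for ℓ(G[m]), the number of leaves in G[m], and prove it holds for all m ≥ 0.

Claim: ℓ(G[m]) = 7^m.

Base case: ℓ(G[0]) = 1, and 7^0 = 1.
Assume ℓ(G[k]) = 7^k.
Then ℓ(G[k+1]) = 7·ℓ(G[k]) = 7·7^k = 7^{k+1}.
Hence ℓ(G[m]) = 7^m for every m ≥ 0, by induction.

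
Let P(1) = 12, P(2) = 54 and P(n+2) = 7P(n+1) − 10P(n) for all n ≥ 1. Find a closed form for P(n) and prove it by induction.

Claim: P(n) = 2^n + 2·5^n.

Base cases: P(1) = 12 and 2^1 + 2·5^1 = 12; P(2) = 54 and 2^2 + 2·5^2 = 54.
Assume P(j) = 2^j + 2·5^j for all 1 ≤ j ≤ r, where r ≥ 2.
Then P(r+1) = 7P(r) − 10P(r−1) = 7·(2^r + 2·5^r) − 10·(2^{r−1} + 2·5^{r−1}) = (7·2 − 10)2^{r−1} + 2·(7·5 − 10)5^{r−1} = 4·2^{r−1} + 50·5^{r−1} = 2^{r+1} + 2·5^{r+1}.
This completes the inductive step, so P(n) = 2^n + 2·5^n for all n ≥ 1.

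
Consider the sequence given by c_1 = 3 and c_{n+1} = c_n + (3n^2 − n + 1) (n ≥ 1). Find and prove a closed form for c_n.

Claim: c_n = n^3 − 2n^2 + 2n + 2.

Base case: c_1 = 3, and 1^3 − 2·1^2 + 2·1 + 2 = 3.
Assume c_r = r^3 − 2r^2 + 2r + 2.
Then c_{r+1} = c_r + (3r^2 − r + 1) = (r^3 − 2r^2 + 2r + 2) + (3r^2 − r + 1) = r^3 + r^2 + r + 3,
and (r+1)^3 − 2·(r+1)^2 + 2·(r+1) + 2 = r^3 + r^2 + r + 3.
This completes the inductive step, so c_n = n^3 − 2n^2 + 2n + 2 for all n ≥ 1.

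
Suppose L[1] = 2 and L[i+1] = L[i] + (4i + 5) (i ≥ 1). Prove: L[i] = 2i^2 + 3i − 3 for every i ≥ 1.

Base case: L[1] = 2, and 2·1^2 + 3·1 − 3 = 2.
Assume L[r] = 2r^2 + 3r − 3.
Then L[r+1] = L[r] + (4r + 5) = (2r^2 + 3r − 3) + (4r + 5) = 2r^2 + 7r + 2,
and 2·(r+1)^2 + 3·(r+1) − 3 = 2r^2 + 7r + 2.
This completes the inductive step, so L[i] = 2i^2 + 3i − 3 for all i ≥ 1.

L[i] = 2i^2 + 3i − 3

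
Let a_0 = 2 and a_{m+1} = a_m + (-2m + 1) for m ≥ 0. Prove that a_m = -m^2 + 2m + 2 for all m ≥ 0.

Base case: a_0 = 2, and -0^2 + 2·0 + 2 = 2.
Assume a_r = -r^2 + 2r + 2.
Then a_{r+1} = a_r + (-2r + 1) = (-r^2 + 2r + 2) + (-2r + 1) = -r^2 + 3,
and -(r+1)^2 + 2·(r+1) + 2 = -r^2 + 3.
By induction, a_m = -m^2 + 2m + 2 for all m ≥ 0.

a_m = -m^2 + 2m + 2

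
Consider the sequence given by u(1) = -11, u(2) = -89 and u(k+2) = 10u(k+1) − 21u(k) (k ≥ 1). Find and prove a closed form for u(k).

Claim: u(k) = 3^k − 2·7^k.

Base cases: u(1) = -11 and 3^1 − 2·7^1 = -11; u(2) = -89 and 3^2 − 2·7^2 = -89.
Assume u(i) = 3^i − 2·7^i for all 1 ≤ i ≤ j, where j ≥ 2.
Then u(j+1) = 10u(j) − 21u(j−1) = 10·(3^j − 2·7^j) − 21·(3^{j−1} − 2·7^{j−1}) = (10·3 − 21)3^{j−1} − 2·(10·7 − 21)7^{j−1} = 9·3^{j−1} − 98·7^{j−1} = 3^{j+1} − 2·7^{j+1}.
By strong induction, u(k) = 3^k − 2·7^k for all k ≥ 1.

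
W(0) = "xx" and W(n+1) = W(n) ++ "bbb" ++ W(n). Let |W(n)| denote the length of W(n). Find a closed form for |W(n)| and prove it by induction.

Claim: |W(n)| = 5·2^n − 3.

Base case: |W(0)| = 2, and 5·2^0 − 3 = 2.
Assume |W(m)| = 5·2^m − 3.
Then |W(m+1)| = |W(m)| + 3 + |W(m)| = 2|W(m)| + 3 = 2(5·2^m − 3) + 3 = 5·2^{m+1} − 6 + 3 = 5·2^{m+1} − 3.
This completes the inductive step, so |W(n)| = 5·2^n − 3 for all n ≥ 0.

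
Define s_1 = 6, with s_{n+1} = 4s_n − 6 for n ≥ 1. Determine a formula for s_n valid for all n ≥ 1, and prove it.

Claim: s_n = 4^n + 2.

Base case: s_1 = 6, and 4^1 + 2 = 4 + 2 = 6.
Assume s_j = 4^j + 2 for some j ≥ 1.
Then s_{j+1} = 4s_j − 6 = 4·(4^j + 2) − 6 = 4^{j+1} + 8 − 6 = 4^{j+1} + 2.
Hence s_n = 4^n + 2 for every n ≥ 1, by induction.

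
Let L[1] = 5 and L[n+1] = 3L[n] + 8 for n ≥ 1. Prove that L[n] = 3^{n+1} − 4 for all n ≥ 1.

Base case: L[1] = 5, and 3^{1+1} − 4 = 9 − 4 = 5.
Assume L[m] = 3^{m+1} − 4 for some m ≥ 1.
Then L[m+1] = 3L[m] + 8 = 3·(3^{m+1} − 4) + 8 = 3^{m+2} − 12 + 8 = 3^{m+2} − 4.
This completes the inductive step, so L[n] = 3^{n+1} − 4 for all n ≥ 1.

L[n] = 3^{n+1} − 4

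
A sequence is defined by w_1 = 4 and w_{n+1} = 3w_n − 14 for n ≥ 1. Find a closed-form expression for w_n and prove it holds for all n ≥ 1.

Claim: w_n = -3^n + 7.

Base case: w_1 = 4, and -3^1 + 7 = -3 + 7 = 4.
Assume w_m = -3^m + 7 for some m ≥ 1.
Then w_{m+1} = 3w_m − 14 = 3·(-3^m + 7) − 14 = -3^{m+1} + 21 − 14 = -3^{m+1} + 7.
So the formula holds for m+1, and by induction w_n = -3^n + 7 for all n ≥ 1.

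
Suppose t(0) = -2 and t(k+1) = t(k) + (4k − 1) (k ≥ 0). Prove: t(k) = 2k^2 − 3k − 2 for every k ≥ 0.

Base case: t(0) = -2, and 2·0^2 − 3·0 − 2 = -2.
Assume t(r) = 2r^2 − 3r − 2.
Then t(r+1) = t(r) + (4r − 1) = (2r^2 − 3r − 2) + (4r − 1) = 2r^2 + r − 3,
and 2·(r+1)^2 − 3·(r+1) − 2 = 2r^2 + r − 3.
By induction, t(k) = 2k^2 − 3k − 2 for all k ≥ 0.

t(k) = 2k^2 − 3k − 2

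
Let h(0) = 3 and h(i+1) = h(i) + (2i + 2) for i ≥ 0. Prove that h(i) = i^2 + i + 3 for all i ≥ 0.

Base case: h(0) = 3, and 0^2 + 0 + 3 = 3.
Assume h(j) = j^2 + j + 3.
Then h(j+1) = h(j) + (2j + 2) = (j^2 + j + 3) + (2j + 2) = j^2 + 3j + 5,
and (j+1)^2 + (j+1) + 3 = j^2 + 3j + 5.
By induction, h(i) = i^2 + i + 3 for all i ≥ 0.

h(i) = i^2 + i + 3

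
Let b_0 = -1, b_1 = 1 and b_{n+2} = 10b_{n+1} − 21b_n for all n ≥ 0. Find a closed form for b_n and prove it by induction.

Claim: b_n = 7^n − 2·3^n.

Base cases: b_0 = -1 and 7^0 − 2·3^0 = -1; b_1 = 1 and 7^1 − 2·3^1 = 1.
Assume b_i = 7^i − 2·3^i for all 0 ≤ i ≤ j, where j ≥ 1.
Then b_{j+1} = 10b_j − 21b_{j−1} = 10·(7^j − 2·3^j) − 21·(7^{j−1} − 2·3^{j−1}) = (10·7 − 21)7^{j−1} − 2·(10·3 − 21)3^{j−1} = 49·7^{j−1} − 18·3^{j−1} = 7^{j+1} − 2·3^{j+1}.
Hence b_n = 7^n − 2·3^n for every n ≥ 0, by strong induction.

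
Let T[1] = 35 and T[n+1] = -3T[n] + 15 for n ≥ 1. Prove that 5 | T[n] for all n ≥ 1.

Base case: T[1] = 35 = 5·7, so 5 | T[1].
Assume 5 | T[j], so T[j] = 5t for some integer t.
Then T[j+1] = -3T[j] + 15 = -3·(5t) + 15 = 5(-3t + 3), so 5 | T[j+1].
So the property holds for j+1, and by induction 5 | T[n] for all n ≥ 1.

5 | T[n]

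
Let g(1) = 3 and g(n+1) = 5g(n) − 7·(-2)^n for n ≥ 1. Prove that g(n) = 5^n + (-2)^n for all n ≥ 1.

Base case: g(1) = 3, and 5^1 + (-2)^1 = 5 − 2 = 3.
Assume g(m) = 5^m + (-2)^m for some m ≥ 1.
Then g(m+1) = 5g(m) − 7·(-2)^m = 5·(5^m + (-2)^m) − 7·(-2)^m = 5^{m+1} + 5·(-2)^m − 7·(-2)^m = 5^{m+1} − 2·(-2)^m = 5^{m+1} + (-2)^{m+1}.
So the formula holds for m+1, and by induction g(n) = 5^n + (-2)^n for all n ≥ 1.

g(n) = 5^n + (-2)^n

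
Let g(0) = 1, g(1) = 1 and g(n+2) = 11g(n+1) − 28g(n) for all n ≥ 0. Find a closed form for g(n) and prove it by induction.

Claim: g(n) = 2·4^n − 7^n.

Base cases: g(0) = 1 and 2·4^0 − 7^0 = 1; g(1) = 1 and 2·4^1 − 7^1 = 1.
Assume g(j) = 2·4^j − 7^j for all 0 ≤ j ≤ r, where r ≥ 1.
Then g(r+1) = 11g(r) − 28g(r−1) = 11·(2·4^r − 7^r) − 28·(2·4^{r−1} − 7^{r−1}) = 2·(11·4 − 28)4^{r−1} − (11·7 − 28)7^{r−1} = 32·4^{r−1} − 49·7^{r−1} = 2·4^{r+1} − 7^{r+1}.
Hence g(n) = 2·4^n − 7^n for every n ≥ 0, by strong induction.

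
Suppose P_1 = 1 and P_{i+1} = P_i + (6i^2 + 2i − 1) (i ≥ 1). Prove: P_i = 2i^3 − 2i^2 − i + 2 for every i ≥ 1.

Base case: P_1 = 1, and 2·1^3 − 2·1^2 − 1 + 2 = 1.
Assume P_k = 2k^3 − 2k^2 − k + 2.
Then P_{k+1} = P_k + (6k^2 + 2k − 1) = (2k^3 − 2k^2 − k + 2) + (6k^2 + 2k − 1) = 2k^3 + 4k^2 + k + 1,
and 2·(k+1)^3 − 2·(k+1)^2 − (k+1) + 2 = 2k^3 + 4k^2 + k + 1.
This completes the inductive step, so P_i = 2i^3 − 2i^2 − i + 2 for all i ≥ 1.

P_i = 2i^3 − 2i^2 − i + 2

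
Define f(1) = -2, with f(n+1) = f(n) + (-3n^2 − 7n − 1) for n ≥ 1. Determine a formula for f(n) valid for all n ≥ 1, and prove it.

Claim: f(n) = -n^3 − 2n^2 + 2n − 1.

Base case: f(1) = -2, and -1^3 − 2·1^2 + 2·1 − 1 = -2.
Assume f(r) = -r^3 − 2r^2 + 2r − 1.
Then f(r+1) = f(r) + (-3r^2 − 7r − 1) = (-r^3 − 2r^2 + 2r − 1) + (-3r^2 − 7r − 1) = -r^3 − 5r^2 − 5r − 2,
and -(r+1)^3 − 2·(r+1)^2 + 2·(r+1) − 1 = -r^3 − 5r^2 − 5r − 2.
Hence f(n) = -n^3 − 2n^2 + 2n − 1 for every n ≥ 1, by induction.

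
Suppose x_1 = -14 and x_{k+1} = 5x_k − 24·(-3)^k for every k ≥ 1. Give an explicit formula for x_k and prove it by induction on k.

Claim: x_k = -5^k + 3·(-3)^k.

Base case: x_1 = -14, and -5^1 + 3·(-3)^1 = -5 − 9 = -14.
Assume x_j = -5^j + 3·(-3)^j for some j ≥ 1.
Then x_{j+1} = 5x_j − 24·(-3)^j = 5·(-5^j + 3·(-3)^j) − 24·(-3)^j = -5^{j+1} + 15·(-3)^j − 24·(-3)^j = -5^{j+1} − 9·(-3)^j = -5^{j+1} + 3·(-3)^{j+1}.
This completes the inductive step, so x_k = -5^k + 3·(-3)^k for all k ≥ 1.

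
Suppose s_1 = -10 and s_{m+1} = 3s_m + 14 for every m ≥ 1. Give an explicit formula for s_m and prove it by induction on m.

Claim: s_m = -3^m − 7.

Base case: s_1 = -10, and -3^1 − 7 = -3 − 7 = -10.
Assume s_j = -3^j − 7 for some j ≥ 1.
Then s_{j+1} = 3s_j + 14 = 3·(-3^j − 7) + 14 = -3^{j+1} − 21 + 14 = -3^{j+1} − 7.
This completes the inductive step, so s_m = -3^m − 7 for all m ≥ 1.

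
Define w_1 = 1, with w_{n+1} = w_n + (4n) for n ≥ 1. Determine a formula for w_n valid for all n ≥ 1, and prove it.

Claim: w_n = 2n^2 − 2n + 1.

Base case: w_1 = 1, and 2·1^2 − 2·1 + 1 = 1.
Assume w_r = 2r^2 − 2r + 1.
Then w_{r+1} = w_r + (4r) = (2r^2 − 2r + 1) + (4r) = 2r^2 + 2r + 1,
and 2·(r+1)^2 − 2·(r+1) + 1 = 2r^2 + 2r + 1.
This completes the inductive step, so w_n = 2n^2 − 2n + 1 for all n ≥ 1.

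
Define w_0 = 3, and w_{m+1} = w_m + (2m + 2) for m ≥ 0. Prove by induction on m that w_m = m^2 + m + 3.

Base case: w_0 = 3, and 0^2 + 0 + 3 = 3.
Assume w_k = k^2 + k + 3.
Then w_{k+1} = w_k + (2k + 2) = (k^2 + k + 3) + (2k + 2) = k^2 + 3k + 5,
and (k+1)^2 + (k+1) + 3 = k^2 + 3k + 5.
This completes the inductive step, so w_m = m^2 + m + 3 for all m ≥ 0.

w_m = m^2 + m + 3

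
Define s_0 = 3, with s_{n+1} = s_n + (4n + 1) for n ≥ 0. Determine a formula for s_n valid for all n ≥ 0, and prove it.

Claim: s_n = 2n^2 − n + 3.

Base case: s_0 = 3, and 2·0^2 − 0 + 3 = 3.
Assume s_k = 2k^2 − k + 3.
Then s_{k+1} = s_k + (4k + 1) = (2k^2 − k + 3) + (4k + 1) = 2k^2 + 3k + 4,
and 2·(k+1)^2 − (k+1) + 3 = 2k^2 + 3k + 4.
This completes the inductive step, so s_n = 2n^2 − n + 3 for all n ≥ 0.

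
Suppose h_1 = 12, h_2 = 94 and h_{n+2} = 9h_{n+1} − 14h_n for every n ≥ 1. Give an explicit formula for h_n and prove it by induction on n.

Claim: h_n = -2^n + 2·7^n.

Base cases: h_1 = 12 and -2^1 + 2·7^1 = 12; h_2 = 94 and -2^2 + 2·7^2 = 94.
Assume h_j = -2^j + 2·7^j for all 1 ≤ j ≤ m, where m ≥ 2.
Then h_{m+1} = 9h_m − 14h_{m−1} = 9·(-2^m + 2·7^m) − 14·(-2^{m−1} + 2·7^{m−1}) = -(9·2 − 14)2^{m−1} + 2·(9·7 − 14)7^{m−1} = -4·2^{m−1} + 98·7^{m−1} = -2^{m+1} + 2·7^{m+1}.
This completes the inductive step, so h_n = -2^n + 2·7^n for all n ≥ 1.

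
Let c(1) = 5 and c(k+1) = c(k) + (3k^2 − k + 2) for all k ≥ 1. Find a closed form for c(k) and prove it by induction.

Claim: c(k) = k^3 − 2k^2 + 3k + 3.

Base case: c(1) = 5, and 1^3 − 2·1^2 + 3·1 + 3 = 5.
Assume c(r) = r^3 − 2r^2 + 3r + 3.
Then c(r+1) = c(r) + (3r^2 − r + 2) = (r^3 − 2r^2 + 3r + 3) + (3r^2 − r + 2) = r^3 + r^2 + 2r + 5,
and (r+1)^3 − 2·(r+1)^2 + 3·(r+1) + 3 = r^3 + r^2 + 2r + 5.
Hence c(k) = k^3 − 2k^2 + 3k + 3 for every k ≥ 1, by induction.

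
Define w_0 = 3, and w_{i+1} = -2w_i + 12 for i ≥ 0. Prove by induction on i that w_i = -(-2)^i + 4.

Base case: w_0 = 3, and -(-2)^0 + 4 = -1 + 4 = 3.
Assume w_m = -(-2)^m + 4 for some m ≥ 0.
Then w_{m+1} = -2w_m + 12 = -2·(-(-2)^m + 4) + 12 = 2·(-2)^m − 8 + 12 = -(-2)^{m+1} + 4.
Hence w_i = -(-2)^i + 4 for every i ≥ 0, by induction.

w_i = -(-2)^i + 4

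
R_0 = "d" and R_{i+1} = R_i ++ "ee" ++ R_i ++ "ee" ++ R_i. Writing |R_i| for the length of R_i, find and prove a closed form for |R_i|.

Claim: |R_i| = 3^{i+1} − 2.

Base case: |R_0| = 1, and 3^{0+1} − 2 = 1.
Assume |R_r| = 3^{r+1} − 2.
Then |R_{r+1}| = 3|R_r| + 4 = 3(3^{r+1} − 2) + 4 = 3^{r+2} − 6 + 4 = 3^{r+2} − 2.
This completes the inductive step, so |R_i| = 3^{i+1} − 2 for all i ≥ 0.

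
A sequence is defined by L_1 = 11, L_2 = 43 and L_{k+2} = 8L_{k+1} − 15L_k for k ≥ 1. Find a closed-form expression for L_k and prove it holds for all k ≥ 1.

Claim: L_k = 5^k + 2·3^k.

Base cases: L_1 = 11 and 5^1 + 2·3^1 = 11; L_2 = 43 and 5^2 + 2·3^2 = 43.
Assume L_i = 5^i + 2·3^i for all 1 ≤ i ≤ j, where j ≥ 2.
Then L_{j+1} = 8L_j − 15L_{j−1} = 8·(5^j + 2·3^j) − 15·(5^{j−1} + 2·3^{j−1}) = (8·5 − 15)5^{j−1} + 2·(8·3 − 15)3^{j−1} = 25·5^{j−1} + 18·3^{j−1} = 5^{j+1} + 2·3^{j+1}.
This completes the inductive step, so L_k = 5^k + 2·3^k for all k ≥ 1.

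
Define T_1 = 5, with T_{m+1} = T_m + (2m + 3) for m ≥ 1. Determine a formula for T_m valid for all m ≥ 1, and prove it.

Claim: T_m = m^2 + 2m + 2.

Base case: T_1 = 5, and 1^2 + 2·1 + 2 = 5.
Assume T_r = r^2 + 2r + 2.
Then T_{r+1} = T_r + (2r + 3) = (r^2 + 2r + 2) + (2r + 3) = r^2 + 4r + 5,
and (r+1)^2 + 2·(r+1) + 2 = r^2 + 4r + 5.
Hence T_m = m^2 + 2m + 2 for every m ≥ 1, by induction.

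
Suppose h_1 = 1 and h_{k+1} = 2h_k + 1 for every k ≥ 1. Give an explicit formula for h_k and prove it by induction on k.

Claim: h_k = 2^k − 1.

Base case: h_1 = 1, and 2^1 − 1 = 2 − 1 = 1.
Assume h_m = 2^m − 1 for some m ≥ 1.
Then h_{m+1} = 2h_m + 1 = 2·(2^m − 1) + 1 = 2^{m+1} − 2 + 1 = 2^{m+1} − 1.
This completes the inductive step, so h_k = 2^k − 1 for all k ≥ 1.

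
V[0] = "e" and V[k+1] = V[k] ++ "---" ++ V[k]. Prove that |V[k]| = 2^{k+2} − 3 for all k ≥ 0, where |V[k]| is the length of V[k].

Base case: |V[0]| = 1, and 2^{0+2} − 3 = 1.
Assume |V[j]| = 2^{j+2} − 3.
Then |V[j+1]| = |V[j]| + 3 + |V[j]| = 2|V[j]| + 3 = 2(2^{j+2} − 3) + 3 = 2^{j+3} − 6 + 3 = 2^{j+3} − 3.
By induction, |V[k]| = 2^{k+2} − 3 for all k ≥ 0.

|V[k]| = 2^{k+2} − 3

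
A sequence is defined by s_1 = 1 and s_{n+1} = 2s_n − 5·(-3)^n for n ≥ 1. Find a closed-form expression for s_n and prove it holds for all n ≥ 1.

Claim: s_n = 2·2^n + (-3)^n.

Base case: s_1 = 1, and 2·2^1 + (-3)^1 = 4 − 3 = 1.
Assume s_r = 2·2^r + (-3)^r for some r ≥ 1.
Then s_{r+1} = 2s_r − 5·(-3)^r = 2·(2·2^r + (-3)^r) − 5·(-3)^r = 2·2^{r+1} + 2·(-3)^r − 5·(-3)^r = 2·2^{r+1} − 3·(-3)^r = 2·2^{r+1} + (-3)^{r+1}.
So the formula holds for r+1, and by induction s_n = 2·2^n + (-3)^n for all n ≥ 1.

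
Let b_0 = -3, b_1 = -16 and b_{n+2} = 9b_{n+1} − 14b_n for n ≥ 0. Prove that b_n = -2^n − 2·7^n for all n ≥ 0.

Base cases: b_0 = -3 and -2^0 − 2·7^0 = -3; b_1 = -16 and -2^1 − 2·7^1 = -16.
Assume b_j = -2^j − 2·7^j for all 0 ≤ j ≤ k, where k ≥ 1.
Then b_{k+1} = 9b_k − 14b_{k−1} = 9·(-2^k − 2·7^k) − 14·(-2^{k−1} − 2·7^{k−1}) = -(9·2 − 14)2^{k−1} − 2·(9·7 − 14)7^{k−1} = -4·2^{k−1} − 98·7^{k−1} = -2^{k+1} − 2·7^{k+1}.
This completes the inductive step, so b_n = -2^n − 2·7^n for all n ≥ 0.

b_n = -2^n − 2·7^n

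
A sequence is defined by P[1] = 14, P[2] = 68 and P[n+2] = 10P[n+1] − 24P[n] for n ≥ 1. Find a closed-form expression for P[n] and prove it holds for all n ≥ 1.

Claim: P[n] = 6^n + 2·4^n.

Base cases: P[1] = 14 and 6^1 + 2·4^1 = 14; P[2] = 68 and 6^2 + 2·4^2 = 68.
Assume P[i] = 6^i + 2·4^i for all 1 ≤ i ≤ j, where j ≥ 2.
Then P[j+1] = 10P[j] − 24P[j−1] = 10·(6^j + 2·4^j) − 24·(6^{j−1} + 2·4^{j−1}) = (10·6 − 24)6^{j−1} + 2·(10·4 − 24)4^{j−1} = 36·6^{j−1} + 32·4^{j−1} = 6^{j+1} + 2·4^{j+1}.
So the formula holds for j+1, and by strong induction P[n] = 6^n + 2·4^n for all n ≥ 1.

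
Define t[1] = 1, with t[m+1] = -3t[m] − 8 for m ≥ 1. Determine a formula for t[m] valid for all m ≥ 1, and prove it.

Claim: t[m] = -(-3)^m − 2.

Base case: t[1] = 1, and -(-3)^1 − 2 = 3 − 2 = 1.
Assume t[j] = -(-3)^j − 2 for some j ≥ 1.
Then t[j+1] = -3t[j] − 8 = -3·(-(-3)^j − 2) − 8 = 3·(-3)^j + 6 − 8 = -(-3)^{j+1} − 2.
Hence t[m] = -(-3)^m − 2 for every m ≥ 1, by induction.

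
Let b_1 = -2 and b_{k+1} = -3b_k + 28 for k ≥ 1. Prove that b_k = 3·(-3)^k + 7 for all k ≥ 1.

Base case: b_1 = -2, and 3·(-3)^1 + 7 = -9 + 7 = -2.
Assume b_r = 3·(-3)^r + 7 for some r ≥ 1.
Then b_{r+1} = -3b_r + 28 = -3·(3·(-3)^r + 7) + 28 = -9·(-3)^r − 21 + 28 = 3·(-3)^{r+1} + 7.
Hence b_k = 3·(-3)^k + 7 for every k ≥ 1, by induction.

b_k = 3·(-3)^k + 7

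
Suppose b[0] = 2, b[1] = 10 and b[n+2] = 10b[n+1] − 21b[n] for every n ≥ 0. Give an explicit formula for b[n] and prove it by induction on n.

Claim: b[n] = 7^n + 3^n.

Base cases: b[0] = 2 and 7^0 + 3^0 = 2; b[1] = 10 and 7^1 + 3^1 = 10.
Assume b[j] = 7^j + 3^j for all 0 ≤ j ≤ k, where k ≥ 1.
Then b[k+1] = 10b[k] − 21b[k−1] = 10·(7^k + 3^k) − 21·(7^{k−1} + 3^{k−1}) = (10·7 − 21)7^{k−1} + (10·3 − 21)3^{k−1} = 49·7^{k−1} + 9·3^{k−1} = 7^{k+1} + 3^{k+1}.
This completes the inductive step, so b[n] = 7^n + 3^n for all n ≥ 0.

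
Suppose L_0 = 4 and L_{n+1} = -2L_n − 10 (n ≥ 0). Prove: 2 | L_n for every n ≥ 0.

Base case: L_0 = 4 = 2·2, so 2 | L_0.
Assume 2 | L_k, so L_k = 2t for some integer t.
Then L_{k+1} = -2L_k − 10 = -2·(2t) − 10 = 2(-2t − 5), so 2 | L_{k+1}.
This completes the inductive step, so 2 | L_n for all n ≥ 0.

2 | L_n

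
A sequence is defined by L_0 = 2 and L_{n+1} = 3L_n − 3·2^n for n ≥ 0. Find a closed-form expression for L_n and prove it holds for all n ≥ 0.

Claim: L_n = -3^n + 3·2^n.

Base case: L_0 = 2, and -3^0 + 3·2^0 = -1 + 3 = 2.
Assume L_k = -3^k + 3·2^k for some k ≥ 0.
Then L_{k+1} = 3L_k − 3·2^k = 3·(-3^k + 3·2^k) − 3·2^k = -3^{k+1} + 9·2^k − 3·2^k = -3^{k+1} + 6·2^k = -3^{k+1} + 3·2^{k+1}.
Hence L_n = -3^n + 3·2^n for every n ≥ 0, by induction.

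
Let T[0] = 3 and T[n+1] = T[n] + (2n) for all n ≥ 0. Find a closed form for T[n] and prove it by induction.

Claim: T[n] = n^2 − n + 3.

Base case: T[0] = 3, and 0^2 − 0 + 3 = 3.
Assume T[r] = r^2 − r + 3.
Then T[r+1] = T[r] + (2r) = (r^2 − r + 3) + (2r) = r^2 + r + 3,
and (r+1)^2 − (r+1) + 3 = r^2 + r + 3.
By induction, T[n] = n^2 − n + 3 for all n ≥ 0.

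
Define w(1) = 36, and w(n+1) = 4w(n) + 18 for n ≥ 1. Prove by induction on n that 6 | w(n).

Base case: w(1) = 36 = 6·6, so 6 | w(1).
Assume 6 | w(m), so w(m) = 6t for some integer t.
Then w(m+1) = 4w(m) + 18 = 4·(6t) + 18 = 6(4t + 3), so 6 | w(m+1).
By induction, 6 | w(n) for all n ≥ 1.

6 | w(n)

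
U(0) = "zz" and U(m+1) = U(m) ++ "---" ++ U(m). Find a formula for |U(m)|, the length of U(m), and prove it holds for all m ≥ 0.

Claim: |U(m)| = 5·2^m − 3.

Base case: |U(0)| = 2, and 5·2^0 − 3 = 2.
Assume |U(r)| = 5·2^r − 3.
Then |U(r+1)| = |U(r)| + 3 + |U(r)| = 2|U(r)| + 3 = 2(5·2^r − 3) + 3 = 5·2^{r+1} − 6 + 3 = 5·2^{r+1} − 3.
So the formula holds for r+1, and by induction |U(m)| = 5·2^m − 3 for all m ≥ 0.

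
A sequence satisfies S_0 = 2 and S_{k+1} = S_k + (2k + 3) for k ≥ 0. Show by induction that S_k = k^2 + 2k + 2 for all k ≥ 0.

Base case: S_0 = 2, and 0^2 + 2·0 + 2 = 2.
Assume S_j = j^2 + 2j + 2.
Then S_{j+1} = S_j + (2j + 3) = (j^2 + 2j + 2) + (2j + 3) = j^2 + 4j + 5,
and (j+1)^2 + 2·(j+1) + 2 = j^2 + 4j + 5.
By induction, S_k = k^2 + 2k + 2 for all k ≥ 0.

S_k = k^2 + 2k + 2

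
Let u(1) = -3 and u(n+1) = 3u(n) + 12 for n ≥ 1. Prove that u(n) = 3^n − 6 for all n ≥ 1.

Base case: u(1) = -3, and 3^1 − 6 = 3 − 6 = -3.
Assume u(k) = 3^k − 6 for some k ≥ 1.
Then u(k+1) = 3u(k) + 12 = 3·(3^k − 6) + 12 = 3^{k+1} − 18 + 12 = 3^{k+1} − 6.
This completes the inductive step, so u(n) = 3^n − 6 for all n ≥ 1.

u(n) = 3^n − 6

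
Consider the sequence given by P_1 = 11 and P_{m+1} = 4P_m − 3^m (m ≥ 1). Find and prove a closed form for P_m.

Claim: P_m = 2·4^m + 3^m.

Base case: P_1 = 11, and 2·4^1 + 3^1 = 8 + 3 = 11.
Assume P_j = 2·4^j + 3^j for some j ≥ 1.
Then P_{j+1} = 4P_j − 3^j = 4·(2·4^j + 3^j) − 3^j = 2·4^{j+1} + 4·3^j − 3^j = 2·4^{j+1} + 3·3^j = 2·4^{j+1} + 3^{j+1}.
So the formula holds for j+1, and by induction P_m = 2·4^m + 3^m for all m ≥ 1.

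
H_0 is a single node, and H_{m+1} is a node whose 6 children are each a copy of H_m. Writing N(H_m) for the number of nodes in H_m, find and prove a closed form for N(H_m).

Claim: N(H_m) = (6^{m+1} − 1)/5.

Base case: N(H_0) = 1, and (6^{0+1} − 1)/5 = 1.
Assume N(H_k) = (6^{k+1} − 1)/5.
Then N(H_{k+1}) = 1 + 6N(H_k) = 1 + 6·(6^{k+1} − 1)/5 = 1 + (6^{k+2} − 6)/5 = (5 + 6^{k+2} − 6)/5 = (6^{k+2} − 1)/5.
Hence N(H_m) = (6^{m+1} − 1)/5 for every m ≥ 0, by induction.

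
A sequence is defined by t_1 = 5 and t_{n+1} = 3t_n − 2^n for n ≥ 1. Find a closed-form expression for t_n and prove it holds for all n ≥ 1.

Claim: t_n = 3^n + 2^n.

Base case: t_1 = 5, and 3^1 + 2^1 = 3 + 2 = 5.
Assume t_m = 3^m + 2^m for some m ≥ 1.
Then t_{m+1} = 3t_m − 2^m = 3·(3^m + 2^m) − 2^m = 3^{m+1} + 3·2^m − 2^m = 3^{m+1} + 2·2^m = 3^{m+1} + 2^{m+1}.
Hence t_n = 3^n + 2^n for every n ≥ 1, by induction.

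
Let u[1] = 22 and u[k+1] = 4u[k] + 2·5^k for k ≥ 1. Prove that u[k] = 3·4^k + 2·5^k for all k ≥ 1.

Base case: u[1] = 22, and 3·4^1 + 2·5^1 = 12 + 10 = 22.
Assume u[r] = 3·4^r + 2·5^r for some r ≥ 1.
Then u[r+1] = 4u[r] + 2·5^r = 4·(3·4^r + 2·5^r) + 2·5^r = 3·4^{r+1} + 8·5^r + 2·5^r = 3·4^{r+1} + 10·5^r = 3·4^{r+1} + 2·5^{r+1}.
So the formula holds for r+1, and by induction u[k] = 3·4^k + 2·5^k for all k ≥ 1.

u[k] = 3·4^k + 2·5^k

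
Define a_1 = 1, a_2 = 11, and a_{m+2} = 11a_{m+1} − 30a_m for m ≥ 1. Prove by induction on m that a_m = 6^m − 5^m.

Base cases: a_1 = 1 and 6^1 − 5^1 = 1; a_2 = 11 and 6^2 − 5^2 = 11.
Assume a_i = 6^i − 5^i for all 1 ≤ i ≤ j, where j ≥ 2.
Then a_{j+1} = 11a_j − 30a_{j−1} = 11·(6^j − 5^j) − 30·(6^{j−1} − 5^{j−1}) = (11·6 − 30)6^{j−1} − (11·5 − 30)5^{j−1} = 36·6^{j−1} − 25·5^{j−1} = 6^{j+1} − 5^{j+1}.
This completes the inductive step, so a_m = 6^m − 5^m for all m ≥ 1.

a_m = 6^m − 5^m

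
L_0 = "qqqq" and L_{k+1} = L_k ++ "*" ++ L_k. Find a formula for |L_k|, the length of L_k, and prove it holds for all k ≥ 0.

Claim: |L_k| = 5·2^k − 1.

Base case: |L_0| = 4, and 5·2^0 − 1 = 4.
Assume |L_r| = 5·2^r − 1.
Then |L_{r+1}| = |L_r| + 1 + |L_r| = 2|L_r| + 1 = 2(5·2^r − 1) + 1 = 5·2^{r+1} − 2 + 1 = 5·2^{r+1} − 1.
Hence |L_k| = 5·2^k − 1 for every k ≥ 0, by induction.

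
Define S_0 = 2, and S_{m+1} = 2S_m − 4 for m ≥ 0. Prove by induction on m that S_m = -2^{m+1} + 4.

Base case: S_0 = 2, and -2^{0+1} + 4 = -2 + 4 = 2.
Assume S_k = -2^{k+1} + 4 for some k ≥ 0.
Then S_{k+1} = 2S_k − 4 = 2·(-2^{k+1} + 4) − 4 = -2^{k+2} + 8 − 4 = -2^{k+2} + 4.
This completes the inductive step, so S_m = -2^{m+1} + 4 for all m ≥ 0.

S_m = -2^{m+1} + 4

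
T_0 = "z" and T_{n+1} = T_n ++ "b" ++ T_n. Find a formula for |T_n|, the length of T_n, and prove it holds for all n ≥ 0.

Claim: |T_n| = 2^{n+1} − 1.

Base case: |T_0| = 1, and 2^{0+1} − 1 = 1.
Assume |T_m| = 2^{m+1} − 1.
Then |T_{m+1}| = |T_m| + 1 + |T_m| = 2|T_m| + 1 = 2(2^{m+1} − 1) + 1 = 2^{m+2} − 2 + 1 = 2^{m+2} − 1.
So the formula holds for m+1, and by induction |T_n| = 2^{n+1} − 1 for all n ≥ 0.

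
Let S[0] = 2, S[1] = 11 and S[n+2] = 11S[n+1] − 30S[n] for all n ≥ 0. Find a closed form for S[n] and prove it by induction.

Claim: S[n] = 5^n + 6^n.

Base cases: S[0] = 2 and 5^0 + 6^0 = 2; S[1] = 11 and 5^1 + 6^1 = 11.
Assume S[j] = 5^j + 6^j for all 0 ≤ j ≤ m, where m ≥ 1.
Then S[m+1] = 11S[m] − 30S[m−1] = 11·(5^m + 6^m) − 30·(5^{m−1} + 6^{m−1}) = (11·5 − 30)5^{m−1} + (11·6 − 30)6^{m−1} = 25·5^{m−1} + 36·6^{m−1} = 5^{m+1} + 6^{m+1}.
Hence S[n] = 5^n + 6^n for every n ≥ 0, by strong induction.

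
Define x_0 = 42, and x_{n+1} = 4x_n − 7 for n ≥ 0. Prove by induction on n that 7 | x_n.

Base case: x_0 = 42 = 7·6, so 7 | x_0.
Assume 7 | x_m, so x_m = 7t for some integer t.
Then x_{m+1} = 4x_m − 7 = 4·(7t) − 7 = 7(4t − 1), so 7 | x_{m+1}.
Hence 7 | x_n for every n ≥ 0, by induction.

7 | x_n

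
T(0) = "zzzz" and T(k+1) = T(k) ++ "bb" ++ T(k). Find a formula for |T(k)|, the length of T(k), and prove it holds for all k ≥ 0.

Claim: |T(k)| = 6·2^k − 2.

Base case: |T(0)| = 4, and 6·2^0 − 2 = 4.
Assume |T(j)| = 6·2^j − 2.
Then |T(j+1)| = |T(j)| + 2 + |T(j)| = 2|T(j)| + 2 = 2(6·2^j − 2) + 2 = 6·2^{j+1} − 4 + 2 = 6·2^{j+1} − 2.
So the formula holds for j+1, and by induction |T(k)| = 6·2^k − 2 for all k ≥ 0.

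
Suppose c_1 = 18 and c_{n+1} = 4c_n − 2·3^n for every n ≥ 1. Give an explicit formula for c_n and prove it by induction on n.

Claim: c_n = 3·4^n + 2·3^n.

Base case: c_1 = 18, and 3·4^1 + 2·3^1 = 12 + 6 = 18.
Assume c_j = 3·4^j + 2·3^j for some j ≥ 1.
Then c_{j+1} = 4c_j − 2·3^j = 4·(3·4^j + 2·3^j) − 2·3^j = 3·4^{j+1} + 8·3^j − 2·3^j = 3·4^{j+1} + 6·3^j = 3·4^{j+1} + 2·3^{j+1}.
Hence c_n = 3·4^n + 2·3^n for every n ≥ 1, by induction.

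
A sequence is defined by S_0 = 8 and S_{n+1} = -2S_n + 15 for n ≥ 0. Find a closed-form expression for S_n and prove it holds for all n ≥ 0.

Claim: S_n = 3·(-2)^n + 5.

Base case: S_0 = 8, and 3·(-2)^0 + 5 = 3 + 5 = 8.
Assume S_m = 3·(-2)^m + 5 for some m ≥ 0.
Then S_{m+1} = -2S_m + 15 = -2·(3·(-2)^m + 5) + 15 = -6·(-2)^m − 10 + 15 = 3·(-2)^{m+1} + 5.
This completes the inductive step, so S_n = 3·(-2)^n + 5 for all n ≥ 0.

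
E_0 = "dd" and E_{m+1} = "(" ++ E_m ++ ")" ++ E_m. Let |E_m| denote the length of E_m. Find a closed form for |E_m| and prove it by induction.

Claim: |E_m| = 2^{m+2} − 2.

Base case: |E_0| = 2, and 2^{0+2} − 2 = 2.
Assume |E_k| = 2^{k+2} − 2.
Then |E_{k+1}| = 1 + |E_k| + 1 + |E_k| = 2|E_k| + 2 = 2(2^{k+2} − 2) + 2 = 2^{k+3} − 4 + 2 = 2^{k+3} − 2.
This completes the inductive step, so |E_m| = 2^{m+2} − 2 for all m ≥ 0.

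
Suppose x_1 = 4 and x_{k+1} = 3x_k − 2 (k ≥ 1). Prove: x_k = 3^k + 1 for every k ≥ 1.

Base case: x_1 = 4, and 3^1 + 1 = 3 + 1 = 4.
Assume x_j = 3^j + 1 for some j ≥ 1.
Then x_{j+1} = 3x_j − 2 = 3·(3^j + 1) − 2 = 3^{j+1} + 3 − 2 = 3^{j+1} + 1.
By induction, x_k = 3^k + 1 for all k ≥ 1.

x_k = 3^k + 1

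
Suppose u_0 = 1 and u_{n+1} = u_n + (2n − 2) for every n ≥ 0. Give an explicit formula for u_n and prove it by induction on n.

Claim: u_n = n^2 − 3n + 1.

Base case: u_0 = 1, and 0^2 − 3·0 + 1 = 1.
Assume u_m = m^2 − 3m + 1.
Then u_{m+1} = u_m + (2m − 2) = (m^2 − 3m + 1) + (2m − 2) = m^2 − m − 1,
and (m+1)^2 − 3·(m+1) + 1 = m^2 − m − 1.
Hence u_n = n^2 − 3n + 1 for every n ≥ 0, by induction.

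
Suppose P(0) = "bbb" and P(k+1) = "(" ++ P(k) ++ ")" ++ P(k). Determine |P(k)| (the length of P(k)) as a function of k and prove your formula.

Claim: |P(k)| = 5·2^k − 2.

Base case: |P(0)| = 3, and 5·2^0 − 2 = 3.
Assume |P(m)| = 5·2^m − 2.
Then |P(m+1)| = 1 + |P(m)| + 1 + |P(m)| = 2|P(m)| + 2 = 2(5·2^m − 2) + 2 = 5·2^{m+1} − 4 + 2 = 5·2^{m+1} − 2.
This completes the inductive step, so |P(k)| = 5·2^k − 2 for all k ≥ 0.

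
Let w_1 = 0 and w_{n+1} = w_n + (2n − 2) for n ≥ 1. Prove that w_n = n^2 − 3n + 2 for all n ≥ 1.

Base case: w_1 = 0, and 1^2 − 3·1 + 2 = 0.
Assume w_r = r^2 − 3r + 2.
Then w_{r+1} = w_r + (2r − 2) = (r^2 − 3r + 2) + (2r − 2) = r^2 − r,
and (r+1)^2 − 3·(r+1) + 2 = r^2 − r.
By induction, w_n = n^2 − 3n + 2 for all n ≥ 1.

w_n = n^2 − 3n + 2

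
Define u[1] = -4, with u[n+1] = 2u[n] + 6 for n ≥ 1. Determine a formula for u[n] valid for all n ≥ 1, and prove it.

Claim: u[n] = 2^n − 6.

Base case: u[1] = -4, and 2^1 − 6 = 2 − 6 = -4.
Assume u[m] = 2^m − 6 for some m ≥ 1.
Then u[m+1] = 2u[m] + 6 = 2·(2^m − 6) + 6 = 2^{m+1} − 12 + 6 = 2^{m+1} − 6.
By induction, u[n] = 2^n − 6 for all n ≥ 1.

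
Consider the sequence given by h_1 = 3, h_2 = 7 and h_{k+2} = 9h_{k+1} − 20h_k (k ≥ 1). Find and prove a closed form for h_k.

Claim: h_k = -5^k + 2·4^k.

Base cases: h_1 = 3 and -5^1 + 2·4^1 = 3; h_2 = 7 and -5^2 + 2·4^2 = 7.
Assume h_j = -5^j + 2·4^j for all 1 ≤ j ≤ r, where r ≥ 2.
Then h_{r+1} = 9h_r − 20h_{r−1} = 9·(-5^r + 2·4^r) − 20·(-5^{r−1} + 2·4^{r−1}) = -(9·5 − 20)5^{r−1} + 2·(9·4 − 20)4^{r−1} = -25·5^{r−1} + 32·4^{r−1} = -5^{r+1} + 2·4^{r+1}.
So the formula holds for r+1, and by strong induction h_k = -5^k + 2·4^k for all k ≥ 1.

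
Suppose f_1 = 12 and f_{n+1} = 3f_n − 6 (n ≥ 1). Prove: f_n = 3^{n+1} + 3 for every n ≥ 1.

Base case: f_1 = 12, and 3^{1+1} + 3 = 9 + 3 = 12.
Assume f_m = 3^{m+1} + 3 for some m ≥ 1.
Then f_{m+1} = 3f_m − 6 = 3·(3^{m+1} + 3) − 6 = 3^{m+2} + 9 − 6 = 3^{m+2} + 3.
So the formula holds for m+1, and by induction f_n = 3^{n+1} + 3 for all n ≥ 1.

f_n = 3^{n+1} + 3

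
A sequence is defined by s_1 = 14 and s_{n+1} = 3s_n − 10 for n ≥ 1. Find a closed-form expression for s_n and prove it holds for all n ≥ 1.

Claim: s_n = 3^{n+1} + 5.

Base case: s_1 = 14, and 3^{1+1} + 5 = 9 + 5 = 14.
Assume s_j = 3^{j+1} + 5 for some j ≥ 1.
Then s_{j+1} = 3s_j − 10 = 3·(3^{j+1} + 5) − 10 = 3^{j+2} + 15 − 10 = 3^{j+2} + 5.
So the formula holds for j+1, and by induction s_n = 3^{n+1} + 5 for all n ≥ 1.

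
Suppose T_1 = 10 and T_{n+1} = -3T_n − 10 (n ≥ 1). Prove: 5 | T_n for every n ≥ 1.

Base case: T_1 = 10 = 5·2, so 5 | T_1.
Assume 5 | T_r, so T_r = 5t for some integer t.
Then T_{r+1} = -3T_r − 10 = -3·(5t) − 10 = 5(-3t − 2), so 5 | T_{r+1}.
So the property holds for r+1, and by induction 5 | T_n for all n ≥ 1.

5 | T_n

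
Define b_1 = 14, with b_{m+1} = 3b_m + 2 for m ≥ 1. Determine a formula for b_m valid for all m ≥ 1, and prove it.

Claim: b_m = 5·3^m − 1.

Base case: b_1 = 14, and 5·3^1 − 1 = 15 − 1 = 14.
Assume b_k = 5·3^k − 1 for some k ≥ 1.
Then b_{k+1} = 3b_k + 2 = 3·(5·3^k − 1) + 2 = 15·3^k − 3 + 2 = 5·3^{k+1} − 1.
By induction, b_m = 5·3^m − 1 for all m ≥ 1.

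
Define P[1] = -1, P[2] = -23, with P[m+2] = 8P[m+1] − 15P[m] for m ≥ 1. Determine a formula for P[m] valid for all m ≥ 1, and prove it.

Claim: P[m] = 3·3^m − 2·5^m.

Base cases: P[1] = -1 and 3·3^1 − 2·5^1 = -1; P[2] = -23 and 3·3^2 − 2·5^2 = -23.
Assume P[j] = 3·3^j − 2·5^j for all 1 ≤ j ≤ r, where r ≥ 2.
Then P[r+1] = 8P[r] − 15P[r−1] = 8·(3·3^r − 2·5^r) − 15·(3·3^{r−1} − 2·5^{r−1}) = 3·(8·3 − 15)3^{r−1} − 2·(8·5 − 15)5^{r−1} = 27·3^{r−1} − 50·5^{r−1} = 3·3^{r+1} − 2·5^{r+1}.
This completes the inductive step, so P[m] = 3·3^m − 2·5^m for all m ≥ 1.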